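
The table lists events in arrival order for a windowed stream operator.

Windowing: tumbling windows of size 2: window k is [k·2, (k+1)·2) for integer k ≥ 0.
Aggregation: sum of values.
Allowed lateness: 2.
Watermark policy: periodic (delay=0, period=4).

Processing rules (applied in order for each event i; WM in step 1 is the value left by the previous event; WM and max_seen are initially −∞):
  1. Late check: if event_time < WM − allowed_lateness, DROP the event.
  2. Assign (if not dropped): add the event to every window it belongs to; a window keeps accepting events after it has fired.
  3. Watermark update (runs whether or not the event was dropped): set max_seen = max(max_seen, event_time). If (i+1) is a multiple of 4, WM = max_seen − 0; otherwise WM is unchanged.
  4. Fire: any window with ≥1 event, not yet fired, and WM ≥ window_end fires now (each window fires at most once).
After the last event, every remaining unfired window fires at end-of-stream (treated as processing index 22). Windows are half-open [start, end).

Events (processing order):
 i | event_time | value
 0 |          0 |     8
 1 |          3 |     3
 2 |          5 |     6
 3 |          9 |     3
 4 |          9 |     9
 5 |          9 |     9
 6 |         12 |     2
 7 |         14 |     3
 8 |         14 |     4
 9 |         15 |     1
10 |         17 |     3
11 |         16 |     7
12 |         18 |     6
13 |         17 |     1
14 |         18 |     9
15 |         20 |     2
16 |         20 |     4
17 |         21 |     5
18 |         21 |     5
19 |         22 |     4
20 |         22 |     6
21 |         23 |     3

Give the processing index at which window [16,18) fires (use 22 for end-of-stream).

i=0 t=0 v=8: → [0,2); WM=−∞
i=1 t=3 v=3: → [2,4); WM=−∞
i=2 t=5 v=6: → [4,6); WM=−∞
i=3 t=9 v=3: → [8,10); WM=9; [0,2) fires=8 [2,4) fires=3 [4,6) fires=6
i=4 t=9 v=9: → [8,10); WM=9
i=5 t=9 v=9: → [8,10); WM=9
i=6 t=12 v=2: → [12,14); WM=9
i=7 t=14 v=3: → [14,16); WM=14; [8,10) fires=21 [12,14) fires=2
i=8 t=14 v=4: → [14,16); WM=14
i=9 t=15 v=1: → [14,16); WM=14
i=10 t=17 v=3: → [16,18); WM=14
i=11 t=16 v=7: → [16,18); WM=17; [14,16) fires=8
i=12 t=18 v=6: → [18,20); WM=17
i=13 t=17 v=1: → [16,18); WM=17
i=14 t=18 v=9: → [18,20); WM=17
i=15 t=20 v=2: → [20,22); WM=20; [16,18) fires=11 [18,20) fires=15
i=16 t=20 v=4: → [20,22); WM=20
i=17 t=21 v=5: → [20,22); WM=20
i=18 t=21 v=5: → [20,22); WM=20
i=19 t=22 v=4: → [22,24); WM=22; [20,22) fires=16
i=20 t=22 v=6: → [22,24); WM=22
i=21 t=23 v=3: → [22,24); WM=22

15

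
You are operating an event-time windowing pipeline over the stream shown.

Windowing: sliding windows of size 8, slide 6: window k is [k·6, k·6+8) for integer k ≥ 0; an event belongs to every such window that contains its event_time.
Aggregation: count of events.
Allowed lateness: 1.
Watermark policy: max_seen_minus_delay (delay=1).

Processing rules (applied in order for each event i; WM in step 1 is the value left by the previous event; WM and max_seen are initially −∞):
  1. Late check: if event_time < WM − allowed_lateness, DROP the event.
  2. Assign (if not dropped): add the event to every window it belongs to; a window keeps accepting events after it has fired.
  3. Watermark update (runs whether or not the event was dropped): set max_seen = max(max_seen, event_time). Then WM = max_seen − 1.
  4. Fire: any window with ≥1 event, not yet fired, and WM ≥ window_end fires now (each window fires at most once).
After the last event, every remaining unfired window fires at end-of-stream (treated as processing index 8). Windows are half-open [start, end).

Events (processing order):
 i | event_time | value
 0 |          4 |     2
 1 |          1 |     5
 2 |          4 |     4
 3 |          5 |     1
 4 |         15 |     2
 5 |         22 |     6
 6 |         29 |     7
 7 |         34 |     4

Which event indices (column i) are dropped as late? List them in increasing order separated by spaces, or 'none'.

1

i=0 t=4 v=2: → [0,8); WM=3
i=1 t=1 v=5: DROP (t<3-1); WM=3
i=2 t=4 v=4: → [0,8); WM=3
i=3 t=5 v=1: → [0,8); WM=4
i=4 t=15 v=2: → [12,20); WM=14; [0,8) fires=3
i=5 t=22 v=6: → [18,26); WM=21; [12,20) fires=1
i=6 t=29 v=7: → [24,32); WM=28; [18,26) fires=1
i=7 t=34 v=4: → [30,38); WM=33; [24,32) fires=1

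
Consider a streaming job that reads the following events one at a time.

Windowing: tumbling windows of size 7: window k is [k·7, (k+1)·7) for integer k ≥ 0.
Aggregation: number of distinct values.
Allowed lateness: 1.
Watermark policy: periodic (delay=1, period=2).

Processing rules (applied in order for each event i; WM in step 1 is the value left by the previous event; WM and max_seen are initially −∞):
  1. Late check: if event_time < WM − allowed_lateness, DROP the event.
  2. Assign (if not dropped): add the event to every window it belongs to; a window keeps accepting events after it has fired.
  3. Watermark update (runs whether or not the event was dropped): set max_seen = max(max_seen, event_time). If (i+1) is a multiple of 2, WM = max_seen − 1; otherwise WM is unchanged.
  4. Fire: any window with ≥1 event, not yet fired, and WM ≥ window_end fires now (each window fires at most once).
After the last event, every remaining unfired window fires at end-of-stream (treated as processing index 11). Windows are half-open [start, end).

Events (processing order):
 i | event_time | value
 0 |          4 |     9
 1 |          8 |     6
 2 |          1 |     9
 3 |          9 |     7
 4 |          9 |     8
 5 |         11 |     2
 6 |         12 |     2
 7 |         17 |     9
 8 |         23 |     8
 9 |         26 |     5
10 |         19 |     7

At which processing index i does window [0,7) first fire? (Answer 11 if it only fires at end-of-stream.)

1

i=0 t=4 v=9: → [0,7); WM=−∞
i=1 t=8 v=6: → [7,14); WM=7; [0,7) fires=1
i=2 t=1 v=9: DROP (t<7-1); WM=7
i=3 t=9 v=7: → [7,14); WM=8
i=4 t=9 v=8: → [7,14); WM=8
i=5 t=11 v=2: → [7,14); WM=10
i=6 t=12 v=2: → [7,14); WM=10
i=7 t=17 v=9: → [14,21); WM=16; [7,14) fires=4
i=8 t=23 v=8: → [21,28); WM=16
i=9 t=26 v=5: → [21,28); WM=25; [14,21) fires=1
i=10 t=19 v=7: DROP (t<25-1); WM=25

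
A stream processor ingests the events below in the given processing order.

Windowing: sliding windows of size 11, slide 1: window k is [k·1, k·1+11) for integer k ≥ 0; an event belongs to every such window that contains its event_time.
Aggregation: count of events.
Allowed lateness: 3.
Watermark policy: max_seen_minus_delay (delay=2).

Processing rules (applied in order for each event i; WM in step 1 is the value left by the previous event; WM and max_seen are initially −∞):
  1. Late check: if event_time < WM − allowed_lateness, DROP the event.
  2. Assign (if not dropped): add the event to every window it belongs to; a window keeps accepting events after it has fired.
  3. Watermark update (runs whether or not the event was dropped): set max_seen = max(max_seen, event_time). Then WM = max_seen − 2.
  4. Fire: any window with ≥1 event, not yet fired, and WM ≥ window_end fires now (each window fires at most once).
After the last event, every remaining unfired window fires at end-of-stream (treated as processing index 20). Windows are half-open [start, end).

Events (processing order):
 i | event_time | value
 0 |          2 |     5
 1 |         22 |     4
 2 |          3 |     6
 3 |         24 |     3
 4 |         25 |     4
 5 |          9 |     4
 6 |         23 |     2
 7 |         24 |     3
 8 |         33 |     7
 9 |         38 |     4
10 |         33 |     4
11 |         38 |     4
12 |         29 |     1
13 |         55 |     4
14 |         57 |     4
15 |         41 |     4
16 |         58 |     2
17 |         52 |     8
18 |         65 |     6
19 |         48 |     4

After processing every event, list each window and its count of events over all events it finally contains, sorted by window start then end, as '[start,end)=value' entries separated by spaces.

i=0 t=2 v=5: → [2,13),[1,12),[0,11); WM=0
i=1 t=22 v=4: → [22,33),[21,32),[20,31),[19,30),[18,29),[17,28),[16,27),[15,26),[14,25),[13,24),[12,23); WM=20; [0,11) fires=1 [1,12) fires=1 [2,13) fires=1
i=2 t=3 v=6: DROP (t<20-3); WM=20
i=3 t=24 v=3: → [24,35),[23,34),[22,33),[21,32),[20,31),[19,30),[18,29),[17,28),[16,27),[15,26),[14,25); WM=22
i=4 t=25 v=4: → [25,36),[24,35),[23,34),[22,33),[21,32),[20,31),[19,30),[18,29),[17,28),[16,27),[15,26); WM=23; [12,23) fires=1
i=5 t=9 v=4: DROP (t<23-3); WM=23
i=6 t=23 v=2: → [23,34),[22,33),[21,32),[20,31),[19,30),[18,29),[17,28),[16,27),[15,26),[14,25),[13,24); WM=23
i=7 t=24 v=3: → [24,35),[23,34),[22,33),[21,32),[20,31),[19,30),[18,29),[17,28),[16,27),[15,26),[14,25); WM=23
i=8 t=33 v=7: → [33,44),[32,43),[31,42),[30,41),[29,40),[28,39),[27,38),[26,37),[25,36),[24,35),[23,34); WM=31; [13,24) fires=2 [14,25) fires=4 [15,26) fires=5 [16,27) fires=5 [17,28) fires=5 [18,29) fires=5 [19,30) fires=5 [20,31) fires=5
i=9 t=38 v=4: → [38,49),[37,48),[36,47),[35,46),[34,45),[33,44),[32,43),[31,42),[30,41),[29,40),[28,39); WM=36; [21,32) fires=5 [22,33) fires=5 [23,34) fires=5 [24,35) fires=4 [25,36) fires=2
i=10 t=33 v=4: → [33,44),[32,43),[31,42),[30,41),[29,40),[28,39),[27,38),[26,37),[25,36),[24,35),[23,34); WM=36
i=11 t=38 v=4: → [38,49),[37,48),[36,47),[35,46),[34,45),[33,44),[32,43),[31,42),[30,41),[29,40),[28,39); WM=36
i=12 t=29 v=1: DROP (t<36-3); WM=36
i=13 t=55 v=4: → [55,66),[54,65),[53,64),[52,63),[51,62),[50,61),[49,60),[48,59),[47,58),[46,57),[45,56); WM=53; [26,37) fires=2 [27,38) fires=2 [28,39) fires=4 [29,40) fires=4 [30,41) fires=4 [31,42) fires=4 [32,43) fires=4 [33,44) fires=4 [34,45) fires=2 [35,46) fires=2 [36,47) fires=2 [37,48) fires=2 [38,49) fires=2
i=14 t=57 v=4: → [57,68),[56,67),[55,66),[54,65),[53,64),[52,63),[51,62),[50,61),[49,60),[48,59),[47,58); WM=55
i=15 t=41 v=4: DROP (t<55-3); WM=55
i=16 t=58 v=2: → [58,69),[57,68),[56,67),[55,66),[54,65),[53,64),[52,63),[51,62),[50,61),[49,60),[48,59); WM=56; [45,56) fires=1
i=17 t=52 v=8: DROP (t<56-3); WM=56
i=18 t=65 v=6: → [65,76),[64,75),[63,74),[62,73),[61,72),[60,71),[59,70),[58,69),[57,68),[56,67),[55,66); WM=63; [46,57) fires=1 [47,58) fires=2 [48,59) fires=3 [49,60) fires=3 [50,61) fires=3 [51,62) fires=3 [52,63) fires=3
i=19 t=48 v=4: DROP (t<63-3); WM=63

[0,11)=1 [1,12)=1 [2,13)=1 [12,23)=1 [13,24)=2 [14,25)=4 [15,26)=5 [16,27)=5 [17,28)=5 [18,29)=5 [19,30)=5 [20,31)=5 [21,32)=5 [22,33)=5 [23,34)=6 [24,35)=5 [25,36)=3 [26,37)=2 [27,38)=2 [28,39)=4 [29,40)=4 [30,41)=4 [31,42)=4 [32,43)=4 [33,44)=4 [34,45)=2 [35,46)=2 [36,47)=2 [37,48)=2 [38,49)=2 [45,56)=1 [46,57)=1 [47,58)=2 [48,59)=3 [49,60)=3 [50,61)=3 [51,62)=3 [52,63)=3 [53,64)=3 [54,65)=3 [55,66)=4 [56,67)=3 [57,68)=3 [58,69)=2 [59,70)=1 [60,71)=1 [61,72)=1 [62,73)=1 [63,74)=1 [64,75)=1 [65,76)=1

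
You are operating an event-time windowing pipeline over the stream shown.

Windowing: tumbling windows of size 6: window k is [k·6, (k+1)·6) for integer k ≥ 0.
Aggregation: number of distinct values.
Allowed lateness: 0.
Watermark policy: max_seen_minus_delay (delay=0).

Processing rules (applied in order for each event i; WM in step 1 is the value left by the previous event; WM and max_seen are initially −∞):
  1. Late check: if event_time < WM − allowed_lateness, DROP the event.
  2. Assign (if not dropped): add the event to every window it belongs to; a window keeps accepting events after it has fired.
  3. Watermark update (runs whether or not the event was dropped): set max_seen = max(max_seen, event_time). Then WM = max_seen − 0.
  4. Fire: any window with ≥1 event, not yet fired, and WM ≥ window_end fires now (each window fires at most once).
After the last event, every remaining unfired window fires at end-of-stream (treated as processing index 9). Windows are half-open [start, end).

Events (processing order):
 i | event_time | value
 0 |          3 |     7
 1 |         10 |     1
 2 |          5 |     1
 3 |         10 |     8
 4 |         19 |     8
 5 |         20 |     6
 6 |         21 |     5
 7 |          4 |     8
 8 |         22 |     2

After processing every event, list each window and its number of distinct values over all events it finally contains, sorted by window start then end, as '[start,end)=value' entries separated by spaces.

[0,6)=1 [6,12)=2 [18,24)=4

i=0 t=3 v=7: → [0,6); WM=3
i=1 t=10 v=1: → [6,12); WM=10; [0,6) fires=1
i=2 t=5 v=1: DROP (t<10-0); WM=10
i=3 t=10 v=8: → [6,12); WM=10
i=4 t=19 v=8: → [18,24); WM=19; [6,12) fires=2
i=5 t=20 v=6: → [18,24); WM=20
i=6 t=21 v=5: → [18,24); WM=21
i=7 t=4 v=8: DROP (t<21-0); WM=21
i=8 t=22 v=2: → [18,24); WM=22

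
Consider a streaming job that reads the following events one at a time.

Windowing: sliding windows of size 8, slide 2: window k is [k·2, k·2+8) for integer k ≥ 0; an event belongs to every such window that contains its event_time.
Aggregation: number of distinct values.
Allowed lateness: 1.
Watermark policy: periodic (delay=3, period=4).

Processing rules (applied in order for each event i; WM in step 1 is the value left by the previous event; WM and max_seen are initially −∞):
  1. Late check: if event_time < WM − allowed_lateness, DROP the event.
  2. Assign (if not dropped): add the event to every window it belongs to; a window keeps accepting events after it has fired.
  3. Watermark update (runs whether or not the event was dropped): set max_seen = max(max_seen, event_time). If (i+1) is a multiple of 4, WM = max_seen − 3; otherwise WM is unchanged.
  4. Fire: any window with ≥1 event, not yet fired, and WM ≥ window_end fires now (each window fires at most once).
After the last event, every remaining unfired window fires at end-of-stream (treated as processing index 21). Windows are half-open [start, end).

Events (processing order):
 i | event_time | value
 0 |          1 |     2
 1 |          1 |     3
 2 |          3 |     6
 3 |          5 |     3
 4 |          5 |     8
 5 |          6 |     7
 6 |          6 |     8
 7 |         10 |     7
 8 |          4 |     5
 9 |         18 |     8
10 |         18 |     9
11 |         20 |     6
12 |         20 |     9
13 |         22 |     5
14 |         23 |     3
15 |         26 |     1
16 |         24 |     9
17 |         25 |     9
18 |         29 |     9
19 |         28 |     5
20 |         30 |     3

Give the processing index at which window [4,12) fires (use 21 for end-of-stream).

i=0 t=1 v=2: → [0,8); WM=−∞
i=1 t=1 v=3: → [0,8); WM=−∞
i=2 t=3 v=6: → [2,10),[0,8); WM=−∞
i=3 t=5 v=3: → [4,12),[2,10),[0,8); WM=2
i=4 t=5 v=8: → [4,12),[2,10),[0,8); WM=2
i=5 t=6 v=7: → [6,14),[4,12),[2,10),[0,8); WM=2
i=6 t=6 v=8: → [6,14),[4,12),[2,10),[0,8); WM=2
i=7 t=10 v=7: → [10,18),[8,16),[6,14),[4,12); WM=7
i=8 t=4 v=5: DROP (t<7-1); WM=7
i=9 t=18 v=8: → [18,26),[16,24),[14,22),[12,20); WM=7
i=10 t=18 v=9: → [18,26),[16,24),[14,22),[12,20); WM=7
i=11 t=20 v=6: → [20,28),[18,26),[16,24),[14,22); WM=17; [0,8) fires=5 [2,10) fires=4 [4,12) fires=3 [6,14) fires=2 [8,16) fires=1
i=12 t=20 v=9: → [20,28),[18,26),[16,24),[14,22); WM=17
i=13 t=22 v=5: → [22,30),[20,28),[18,26),[16,24); WM=17
i=14 t=23 v=3: → [22,30),[20,28),[18,26),[16,24); WM=17
i=15 t=26 v=1: → [26,34),[24,32),[22,30),[20,28); WM=23; [10,18) fires=1 [12,20) fires=2 [14,22) fires=3
i=16 t=24 v=9: → [24,32),[22,30),[20,28),[18,26); WM=23
i=17 t=25 v=9: → [24,32),[22,30),[20,28),[18,26); WM=23
i=18 t=29 v=9: → [28,36),[26,34),[24,32),[22,30); WM=23
i=19 t=28 v=5: → [28,36),[26,34),[24,32),[22,30); WM=26; [16,24) fires=5 [18,26) fires=5
i=20 t=30 v=3: → [30,38),[28,36),[26,34),[24,32); WM=26

11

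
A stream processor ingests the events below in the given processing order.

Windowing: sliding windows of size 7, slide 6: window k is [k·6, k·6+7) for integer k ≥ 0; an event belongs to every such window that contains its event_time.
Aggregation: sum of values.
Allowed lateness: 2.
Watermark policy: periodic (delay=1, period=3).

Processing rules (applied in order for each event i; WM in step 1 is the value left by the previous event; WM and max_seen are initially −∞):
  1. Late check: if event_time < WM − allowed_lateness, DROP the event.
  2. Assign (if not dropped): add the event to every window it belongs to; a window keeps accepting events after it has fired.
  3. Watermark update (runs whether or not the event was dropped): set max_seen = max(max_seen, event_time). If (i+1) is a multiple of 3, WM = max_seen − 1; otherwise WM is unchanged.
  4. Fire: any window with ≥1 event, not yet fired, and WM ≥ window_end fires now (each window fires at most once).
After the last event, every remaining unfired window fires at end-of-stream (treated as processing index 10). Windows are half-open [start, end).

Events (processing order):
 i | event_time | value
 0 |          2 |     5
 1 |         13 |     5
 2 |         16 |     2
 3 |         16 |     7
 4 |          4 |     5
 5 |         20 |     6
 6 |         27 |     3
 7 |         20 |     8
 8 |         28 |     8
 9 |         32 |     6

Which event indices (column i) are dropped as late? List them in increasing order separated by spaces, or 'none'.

i=0 t=2 v=5: → [0,7); WM=−∞
i=1 t=13 v=5: → [12,19); WM=−∞
i=2 t=16 v=2: → [12,19); WM=15; [0,7) fires=5
i=3 t=16 v=7: → [12,19); WM=15
i=4 t=4 v=5: DROP (t<15-2); WM=15
i=5 t=20 v=6: → [18,25); WM=19; [12,19) fires=14
i=6 t=27 v=3: → [24,31); WM=19
i=7 t=20 v=8: → [18,25); WM=19
i=8 t=28 v=8: → [24,31); WM=27; [18,25) fires=14
i=9 t=32 v=6: → [30,37); WM=27

4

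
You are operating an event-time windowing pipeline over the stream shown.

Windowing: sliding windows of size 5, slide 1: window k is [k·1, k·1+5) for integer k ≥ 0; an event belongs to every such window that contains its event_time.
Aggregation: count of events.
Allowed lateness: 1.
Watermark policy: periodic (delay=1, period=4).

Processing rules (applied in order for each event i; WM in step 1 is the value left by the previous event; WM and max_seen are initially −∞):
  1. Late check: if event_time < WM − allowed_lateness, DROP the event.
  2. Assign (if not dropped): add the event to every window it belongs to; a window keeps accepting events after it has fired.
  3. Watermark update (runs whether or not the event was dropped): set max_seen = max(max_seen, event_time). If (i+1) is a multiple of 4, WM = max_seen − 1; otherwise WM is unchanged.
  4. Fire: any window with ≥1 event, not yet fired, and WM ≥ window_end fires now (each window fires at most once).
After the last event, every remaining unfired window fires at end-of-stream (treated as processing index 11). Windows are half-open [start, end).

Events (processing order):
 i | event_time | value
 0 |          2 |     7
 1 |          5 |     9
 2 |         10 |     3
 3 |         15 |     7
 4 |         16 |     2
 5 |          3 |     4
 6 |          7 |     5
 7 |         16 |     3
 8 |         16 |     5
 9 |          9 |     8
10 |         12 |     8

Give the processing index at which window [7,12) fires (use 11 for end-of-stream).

3

i=0 t=2 v=7: → [2,7),[1,6),[0,5); WM=−∞
i=1 t=5 v=9: → [5,10),[4,9),[3,8),[2,7),[1,6); WM=−∞
i=2 t=10 v=3: → [10,15),[9,14),[8,13),[7,12),[6,11); WM=−∞
i=3 t=15 v=7: → [15,20),[14,19),[13,18),[12,17),[11,16); WM=14; [0,5) fires=1 [1,6) fires=2 [2,7) fires=2 [3,8) fires=1 [4,9) fires=1 [5,10) fires=1 [6,11) fires=1 [7,12) fires=1 [8,13) fires=1 [9,14) fires=1
i=4 t=16 v=2: → [16,21),[15,20),[14,19),[13,18),[12,17); WM=14
i=5 t=3 v=4: DROP (t<14-1); WM=14
i=6 t=7 v=5: DROP (t<14-1); WM=14
i=7 t=16 v=3: → [16,21),[15,20),[14,19),[13,18),[12,17); WM=15; [10,15) fires=1
i=8 t=16 v=5: → [16,21),[15,20),[14,19),[13,18),[12,17); WM=15
i=9 t=9 v=8: DROP (t<15-1); WM=15
i=10 t=12 v=8: DROP (t<15-1); WM=15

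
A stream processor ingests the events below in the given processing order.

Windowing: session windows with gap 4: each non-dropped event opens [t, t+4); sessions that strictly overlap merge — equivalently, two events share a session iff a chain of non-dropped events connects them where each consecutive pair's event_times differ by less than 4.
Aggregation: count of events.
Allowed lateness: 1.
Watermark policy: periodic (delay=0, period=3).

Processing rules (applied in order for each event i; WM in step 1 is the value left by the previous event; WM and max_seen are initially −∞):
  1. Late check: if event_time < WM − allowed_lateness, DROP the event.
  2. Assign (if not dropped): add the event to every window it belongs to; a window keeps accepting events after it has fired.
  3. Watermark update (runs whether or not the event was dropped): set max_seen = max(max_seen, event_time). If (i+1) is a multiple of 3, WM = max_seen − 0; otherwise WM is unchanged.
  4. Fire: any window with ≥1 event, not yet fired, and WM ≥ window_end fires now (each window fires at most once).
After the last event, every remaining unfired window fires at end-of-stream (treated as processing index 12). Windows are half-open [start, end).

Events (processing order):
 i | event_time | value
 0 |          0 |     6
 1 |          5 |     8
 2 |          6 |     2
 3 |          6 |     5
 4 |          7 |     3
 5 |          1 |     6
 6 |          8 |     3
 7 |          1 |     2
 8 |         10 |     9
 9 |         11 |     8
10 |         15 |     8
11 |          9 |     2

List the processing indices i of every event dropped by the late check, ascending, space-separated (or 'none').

i=0 t=0 v=6: → [0,4); WM=−∞
i=1 t=5 v=8: → [5,9); WM=−∞
i=2 t=6 v=2: → [5,10); WM=6
i=3 t=6 v=5: → [5,10); WM=6
i=4 t=7 v=3: → [5,11); WM=6
i=5 t=1 v=6: DROP (t<6-1); WM=7
i=6 t=8 v=3: → [5,12); WM=7
i=7 t=1 v=2: DROP (t<7-1); WM=7
i=8 t=10 v=9: → [5,14); WM=10
i=9 t=11 v=8: → [5,15); WM=10
i=10 t=15 v=8: → [15,19); WM=10
i=11 t=9 v=2: → [5,15); WM=15

5 7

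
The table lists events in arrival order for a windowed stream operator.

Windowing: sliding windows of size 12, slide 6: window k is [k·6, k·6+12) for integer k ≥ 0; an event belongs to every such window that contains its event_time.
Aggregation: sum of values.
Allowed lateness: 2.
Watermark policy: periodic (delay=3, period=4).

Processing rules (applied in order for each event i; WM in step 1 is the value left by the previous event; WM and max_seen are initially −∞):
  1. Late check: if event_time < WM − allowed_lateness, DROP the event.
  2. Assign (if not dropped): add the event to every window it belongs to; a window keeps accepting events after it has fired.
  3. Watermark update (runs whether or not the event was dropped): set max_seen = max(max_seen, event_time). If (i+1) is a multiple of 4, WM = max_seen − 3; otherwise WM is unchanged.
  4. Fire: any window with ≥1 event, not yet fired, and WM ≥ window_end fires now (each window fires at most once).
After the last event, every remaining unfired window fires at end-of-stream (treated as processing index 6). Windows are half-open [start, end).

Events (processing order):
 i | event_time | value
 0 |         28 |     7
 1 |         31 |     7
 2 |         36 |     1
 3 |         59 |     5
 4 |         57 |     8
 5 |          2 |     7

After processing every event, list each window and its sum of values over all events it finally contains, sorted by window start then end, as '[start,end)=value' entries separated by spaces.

[18,30)=7 [24,36)=14 [30,42)=8 [36,48)=1 [48,60)=13 [54,66)=13

i=0 t=28 v=7: → [24,36),[18,30); WM=−∞
i=1 t=31 v=7: → [30,42),[24,36); WM=−∞
i=2 t=36 v=1: → [36,48),[30,42); WM=−∞
i=3 t=59 v=5: → [54,66),[48,60); WM=56; [18,30) fires=7 [24,36) fires=14 [30,42) fires=8 [36,48) fires=1
i=4 t=57 v=8: → [54,66),[48,60); WM=56
i=5 t=2 v=7: DROP (t<56-2); WM=56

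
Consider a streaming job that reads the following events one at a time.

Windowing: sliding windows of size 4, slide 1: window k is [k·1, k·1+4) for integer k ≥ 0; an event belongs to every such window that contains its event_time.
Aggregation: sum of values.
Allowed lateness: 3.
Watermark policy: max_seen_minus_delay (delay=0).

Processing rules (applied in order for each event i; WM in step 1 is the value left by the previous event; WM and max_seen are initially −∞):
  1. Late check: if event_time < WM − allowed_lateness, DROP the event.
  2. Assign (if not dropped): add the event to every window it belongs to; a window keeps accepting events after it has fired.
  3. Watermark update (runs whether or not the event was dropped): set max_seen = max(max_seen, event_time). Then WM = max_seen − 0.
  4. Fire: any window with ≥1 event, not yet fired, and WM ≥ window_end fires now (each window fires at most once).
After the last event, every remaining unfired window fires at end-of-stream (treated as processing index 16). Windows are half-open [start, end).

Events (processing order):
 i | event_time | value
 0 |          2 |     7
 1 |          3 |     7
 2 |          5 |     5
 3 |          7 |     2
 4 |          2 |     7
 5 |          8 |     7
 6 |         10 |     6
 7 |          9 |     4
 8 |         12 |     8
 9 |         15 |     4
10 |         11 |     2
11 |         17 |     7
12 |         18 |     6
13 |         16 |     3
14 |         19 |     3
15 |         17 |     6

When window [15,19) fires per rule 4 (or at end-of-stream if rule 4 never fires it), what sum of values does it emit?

i=0 t=2 v=7: → [2,6),[1,5),[0,4); WM=2
i=1 t=3 v=7: → [3,7),[2,6),[1,5),[0,4); WM=3
i=2 t=5 v=5: → [5,9),[4,8),[3,7),[2,6); WM=5; [0,4) fires=14 [1,5) fires=14
i=3 t=7 v=2: → [7,11),[6,10),[5,9),[4,8); WM=7; [2,6) fires=19 [3,7) fires=12
i=4 t=2 v=7: DROP (t<7-3); WM=7
i=5 t=8 v=7: → [8,12),[7,11),[6,10),[5,9); WM=8; [4,8) fires=7
i=6 t=10 v=6: → [10,14),[9,13),[8,12),[7,11); WM=10; [5,9) fires=14 [6,10) fires=9
i=7 t=9 v=4: → [9,13),[8,12),[7,11),[6,10); WM=10
i=8 t=12 v=8: → [12,16),[11,15),[10,14),[9,13); WM=12; [7,11) fires=19 [8,12) fires=17
i=9 t=15 v=4: → [15,19),[14,18),[13,17),[12,16); WM=15; [9,13) fires=18 [10,14) fires=14 [11,15) fires=8
i=10 t=11 v=2: DROP (t<15-3); WM=15
i=11 t=17 v=7: → [17,21),[16,20),[15,19),[14,18); WM=17; [12,16) fires=12 [13,17) fires=4
i=12 t=18 v=6: → [18,22),[17,21),[16,20),[15,19); WM=18; [14,18) fires=11
i=13 t=16 v=3: → [16,20),[15,19),[14,18),[13,17); WM=18
i=14 t=19 v=3: → [19,23),[18,22),[17,21),[16,20); WM=19; [15,19) fires=20
i=15 t=17 v=6: → [17,21),[16,20),[15,19),[14,18); WM=19

20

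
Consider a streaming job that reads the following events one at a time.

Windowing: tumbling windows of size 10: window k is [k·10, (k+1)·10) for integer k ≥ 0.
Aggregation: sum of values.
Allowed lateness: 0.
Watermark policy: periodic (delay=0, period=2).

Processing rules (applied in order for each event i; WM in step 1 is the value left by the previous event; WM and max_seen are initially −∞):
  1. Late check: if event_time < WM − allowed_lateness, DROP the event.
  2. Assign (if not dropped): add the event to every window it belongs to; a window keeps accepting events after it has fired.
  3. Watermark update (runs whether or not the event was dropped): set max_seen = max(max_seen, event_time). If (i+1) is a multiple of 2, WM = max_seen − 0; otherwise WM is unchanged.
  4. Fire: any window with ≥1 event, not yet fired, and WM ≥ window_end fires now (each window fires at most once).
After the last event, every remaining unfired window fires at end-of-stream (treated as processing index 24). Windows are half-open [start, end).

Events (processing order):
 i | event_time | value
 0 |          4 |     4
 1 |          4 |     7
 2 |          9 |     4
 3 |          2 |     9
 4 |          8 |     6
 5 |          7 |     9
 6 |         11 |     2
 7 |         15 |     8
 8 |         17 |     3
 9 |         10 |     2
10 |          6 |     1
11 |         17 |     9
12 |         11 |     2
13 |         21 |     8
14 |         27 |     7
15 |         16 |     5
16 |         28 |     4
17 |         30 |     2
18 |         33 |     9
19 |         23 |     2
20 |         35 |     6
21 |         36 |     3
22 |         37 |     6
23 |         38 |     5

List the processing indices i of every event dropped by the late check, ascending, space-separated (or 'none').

i=0 t=4 v=4: → [0,10); WM=−∞
i=1 t=4 v=7: → [0,10); WM=4
i=2 t=9 v=4: → [0,10); WM=4
i=3 t=2 v=9: DROP (t<4-0); WM=9
i=4 t=8 v=6: DROP (t<9-0); WM=9
i=5 t=7 v=9: DROP (t<9-0); WM=9
i=6 t=11 v=2: → [10,20); WM=9
i=7 t=15 v=8: → [10,20); WM=15; [0,10) fires=15
i=8 t=17 v=3: → [10,20); WM=15
i=9 t=10 v=2: DROP (t<15-0); WM=17
i=10 t=6 v=1: DROP (t<17-0); WM=17
i=11 t=17 v=9: → [10,20); WM=17
i=12 t=11 v=2: DROP (t<17-0); WM=17
i=13 t=21 v=8: → [20,30); WM=21; [10,20) fires=22
i=14 t=27 v=7: → [20,30); WM=21
i=15 t=16 v=5: DROP (t<21-0); WM=27
i=16 t=28 v=4: → [20,30); WM=27
i=17 t=30 v=2: → [30,40); WM=30; [20,30) fires=19
i=18 t=33 v=9: → [30,40); WM=30
i=19 t=23 v=2: DROP (t<30-0); WM=33
i=20 t=35 v=6: → [30,40); WM=33
i=21 t=36 v=3: → [30,40); WM=36
i=22 t=37 v=6: → [30,40); WM=36
i=23 t=38 v=5: → [30,40); WM=38

3 4 5 9 10 12 15 19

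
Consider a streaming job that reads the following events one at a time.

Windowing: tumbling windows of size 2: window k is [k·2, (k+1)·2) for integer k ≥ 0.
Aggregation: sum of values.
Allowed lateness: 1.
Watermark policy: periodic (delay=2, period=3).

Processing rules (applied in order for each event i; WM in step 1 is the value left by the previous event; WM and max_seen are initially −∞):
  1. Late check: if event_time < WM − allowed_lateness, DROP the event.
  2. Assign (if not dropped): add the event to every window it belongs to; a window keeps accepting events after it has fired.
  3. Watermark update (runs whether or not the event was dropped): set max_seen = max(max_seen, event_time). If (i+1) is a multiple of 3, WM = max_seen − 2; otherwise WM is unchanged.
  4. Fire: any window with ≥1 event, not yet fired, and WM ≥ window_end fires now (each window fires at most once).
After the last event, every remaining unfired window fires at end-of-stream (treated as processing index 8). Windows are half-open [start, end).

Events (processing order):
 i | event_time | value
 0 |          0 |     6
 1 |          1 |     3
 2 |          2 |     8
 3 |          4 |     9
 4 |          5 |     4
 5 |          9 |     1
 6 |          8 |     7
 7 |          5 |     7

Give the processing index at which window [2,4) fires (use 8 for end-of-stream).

i=0 t=0 v=6: → [0,2); WM=−∞
i=1 t=1 v=3: → [0,2); WM=−∞
i=2 t=2 v=8: → [2,4); WM=0
i=3 t=4 v=9: → [4,6); WM=0
i=4 t=5 v=4: → [4,6); WM=0
i=5 t=9 v=1: → [8,10); WM=7; [0,2) fires=9 [2,4) fires=8 [4,6) fires=13
i=6 t=8 v=7: → [8,10); WM=7
i=7 t=5 v=7: DROP (t<7-1); WM=7

5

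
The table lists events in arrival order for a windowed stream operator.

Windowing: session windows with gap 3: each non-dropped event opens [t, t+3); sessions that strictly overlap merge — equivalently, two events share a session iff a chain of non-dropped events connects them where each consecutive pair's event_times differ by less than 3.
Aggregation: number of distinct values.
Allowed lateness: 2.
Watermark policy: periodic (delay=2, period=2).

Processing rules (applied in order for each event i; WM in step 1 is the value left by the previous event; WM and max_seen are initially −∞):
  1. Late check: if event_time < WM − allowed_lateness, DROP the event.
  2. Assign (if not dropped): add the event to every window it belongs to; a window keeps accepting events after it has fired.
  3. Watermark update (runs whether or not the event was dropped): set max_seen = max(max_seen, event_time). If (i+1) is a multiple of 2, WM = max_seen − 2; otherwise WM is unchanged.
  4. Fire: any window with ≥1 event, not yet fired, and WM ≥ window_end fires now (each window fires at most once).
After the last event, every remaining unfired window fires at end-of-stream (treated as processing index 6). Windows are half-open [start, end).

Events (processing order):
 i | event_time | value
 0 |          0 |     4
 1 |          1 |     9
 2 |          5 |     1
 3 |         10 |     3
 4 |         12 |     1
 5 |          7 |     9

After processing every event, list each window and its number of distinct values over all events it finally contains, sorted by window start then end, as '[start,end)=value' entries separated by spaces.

[0,4)=2 [5,10)=2 [10,15)=2

i=0 t=0 v=4: → [0,3); WM=−∞
i=1 t=1 v=9: → [0,4); WM=-1
i=2 t=5 v=1: → [5,8); WM=-1
i=3 t=10 v=3: → [10,13); WM=8
i=4 t=12 v=1: → [10,15); WM=8
i=5 t=7 v=9: → [5,10); WM=10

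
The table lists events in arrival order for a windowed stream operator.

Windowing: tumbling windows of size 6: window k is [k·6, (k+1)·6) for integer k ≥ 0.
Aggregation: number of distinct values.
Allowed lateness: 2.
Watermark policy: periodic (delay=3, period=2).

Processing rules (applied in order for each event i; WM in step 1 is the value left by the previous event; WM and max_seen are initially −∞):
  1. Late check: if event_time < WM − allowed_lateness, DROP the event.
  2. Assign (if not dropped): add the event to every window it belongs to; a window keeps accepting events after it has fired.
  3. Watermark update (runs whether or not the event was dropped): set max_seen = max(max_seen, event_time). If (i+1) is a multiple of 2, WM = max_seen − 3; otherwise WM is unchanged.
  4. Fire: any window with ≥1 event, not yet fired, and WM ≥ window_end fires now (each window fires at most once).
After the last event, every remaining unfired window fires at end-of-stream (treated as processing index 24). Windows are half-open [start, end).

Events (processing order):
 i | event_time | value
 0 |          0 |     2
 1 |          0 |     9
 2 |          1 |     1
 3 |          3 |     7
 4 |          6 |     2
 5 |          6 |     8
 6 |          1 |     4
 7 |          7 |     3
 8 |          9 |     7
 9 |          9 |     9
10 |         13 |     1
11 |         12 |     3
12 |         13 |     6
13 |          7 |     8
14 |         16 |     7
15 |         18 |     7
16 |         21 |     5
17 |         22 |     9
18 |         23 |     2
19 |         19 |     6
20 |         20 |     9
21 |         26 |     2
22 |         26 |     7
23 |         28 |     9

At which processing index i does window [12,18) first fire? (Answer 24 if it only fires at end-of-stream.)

17

i=0 t=0 v=2: → [0,6); WM=−∞
i=1 t=0 v=9: → [0,6); WM=-3
i=2 t=1 v=1: → [0,6); WM=-3
i=3 t=3 v=7: → [0,6); WM=0
i=4 t=6 v=2: → [6,12); WM=0
i=5 t=6 v=8: → [6,12); WM=3
i=6 t=1 v=4: → [0,6); WM=3
i=7 t=7 v=3: → [6,12); WM=4
i=8 t=9 v=7: → [6,12); WM=4
i=9 t=9 v=9: → [6,12); WM=6; [0,6) fires=5
i=10 t=13 v=1: → [12,18); WM=6
i=11 t=12 v=3: → [12,18); WM=10
i=12 t=13 v=6: → [12,18); WM=10
i=13 t=7 v=8: DROP (t<10-2); WM=10
i=14 t=16 v=7: → [12,18); WM=10
i=15 t=18 v=7: → [18,24); WM=15; [6,12) fires=5
i=16 t=21 v=5: → [18,24); WM=15
i=17 t=22 v=9: → [18,24); WM=19; [12,18) fires=4
i=18 t=23 v=2: → [18,24); WM=19
i=19 t=19 v=6: → [18,24); WM=20
i=20 t=20 v=9: → [18,24); WM=20
i=21 t=26 v=2: → [24,30); WM=23
i=22 t=26 v=7: → [24,30); WM=23
i=23 t=28 v=9: → [24,30); WM=25; [18,24) fires=5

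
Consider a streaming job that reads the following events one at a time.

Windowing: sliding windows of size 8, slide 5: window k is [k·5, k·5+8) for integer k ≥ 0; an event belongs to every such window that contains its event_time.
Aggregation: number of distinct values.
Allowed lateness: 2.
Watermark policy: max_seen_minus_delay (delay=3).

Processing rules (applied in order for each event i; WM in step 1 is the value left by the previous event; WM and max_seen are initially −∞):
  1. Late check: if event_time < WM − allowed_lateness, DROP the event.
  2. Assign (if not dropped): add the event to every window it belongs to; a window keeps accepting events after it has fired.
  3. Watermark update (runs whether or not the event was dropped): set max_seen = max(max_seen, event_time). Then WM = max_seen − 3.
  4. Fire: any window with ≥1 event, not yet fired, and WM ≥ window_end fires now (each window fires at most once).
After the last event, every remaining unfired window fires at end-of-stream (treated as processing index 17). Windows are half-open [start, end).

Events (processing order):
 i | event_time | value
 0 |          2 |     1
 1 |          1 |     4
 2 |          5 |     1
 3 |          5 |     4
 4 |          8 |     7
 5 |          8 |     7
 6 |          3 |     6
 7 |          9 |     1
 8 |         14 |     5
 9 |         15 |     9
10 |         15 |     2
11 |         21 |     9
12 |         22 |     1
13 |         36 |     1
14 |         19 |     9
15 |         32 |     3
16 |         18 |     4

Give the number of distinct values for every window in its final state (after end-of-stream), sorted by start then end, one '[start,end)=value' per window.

i=0 t=2 v=1: → [0,8); WM=-1
i=1 t=1 v=4: → [0,8); WM=-1
i=2 t=5 v=1: → [5,13),[0,8); WM=2
i=3 t=5 v=4: → [5,13),[0,8); WM=2
i=4 t=8 v=7: → [5,13); WM=5
i=5 t=8 v=7: → [5,13); WM=5
i=6 t=3 v=6: → [0,8); WM=5
i=7 t=9 v=1: → [5,13); WM=6
i=8 t=14 v=5: → [10,18); WM=11; [0,8) fires=3
i=9 t=15 v=9: → [15,23),[10,18); WM=12
i=10 t=15 v=2: → [15,23),[10,18); WM=12
i=11 t=21 v=9: → [20,28),[15,23); WM=18; [5,13) fires=3 [10,18) fires=3
i=12 t=22 v=1: → [20,28),[15,23); WM=19
i=13 t=36 v=1: → [35,43),[30,38); WM=33; [15,23) fires=3 [20,28) fires=2
i=14 t=19 v=9: DROP (t<33-2); WM=33
i=15 t=32 v=3: → [30,38),[25,33); WM=33; [25,33) fires=1
i=16 t=18 v=4: DROP (t<33-2); WM=33

[0,8)=3 [5,13)=3 [10,18)=3 [15,23)=3 [20,28)=2 [25,33)=1 [30,38)=2 [35,43)=1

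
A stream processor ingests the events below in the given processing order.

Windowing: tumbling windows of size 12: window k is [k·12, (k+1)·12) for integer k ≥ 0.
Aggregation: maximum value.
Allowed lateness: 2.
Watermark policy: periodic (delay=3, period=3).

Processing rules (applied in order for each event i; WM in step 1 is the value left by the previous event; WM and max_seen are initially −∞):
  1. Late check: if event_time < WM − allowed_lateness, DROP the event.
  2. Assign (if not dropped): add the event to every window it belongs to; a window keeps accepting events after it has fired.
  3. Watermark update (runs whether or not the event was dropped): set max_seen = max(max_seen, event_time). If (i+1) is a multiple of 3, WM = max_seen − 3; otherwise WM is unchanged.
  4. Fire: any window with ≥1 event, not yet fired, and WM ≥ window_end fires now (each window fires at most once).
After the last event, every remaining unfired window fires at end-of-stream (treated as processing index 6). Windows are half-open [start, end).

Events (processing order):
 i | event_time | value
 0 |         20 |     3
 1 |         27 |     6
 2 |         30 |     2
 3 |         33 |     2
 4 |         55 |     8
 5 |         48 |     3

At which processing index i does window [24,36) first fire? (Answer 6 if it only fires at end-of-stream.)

i=0 t=20 v=3: → [12,24); WM=−∞
i=1 t=27 v=6: → [24,36); WM=−∞
i=2 t=30 v=2: → [24,36); WM=27; [12,24) fires=3
i=3 t=33 v=2: → [24,36); WM=27
i=4 t=55 v=8: → [48,60); WM=27
i=5 t=48 v=3: → [48,60); WM=52; [24,36) fires=6

5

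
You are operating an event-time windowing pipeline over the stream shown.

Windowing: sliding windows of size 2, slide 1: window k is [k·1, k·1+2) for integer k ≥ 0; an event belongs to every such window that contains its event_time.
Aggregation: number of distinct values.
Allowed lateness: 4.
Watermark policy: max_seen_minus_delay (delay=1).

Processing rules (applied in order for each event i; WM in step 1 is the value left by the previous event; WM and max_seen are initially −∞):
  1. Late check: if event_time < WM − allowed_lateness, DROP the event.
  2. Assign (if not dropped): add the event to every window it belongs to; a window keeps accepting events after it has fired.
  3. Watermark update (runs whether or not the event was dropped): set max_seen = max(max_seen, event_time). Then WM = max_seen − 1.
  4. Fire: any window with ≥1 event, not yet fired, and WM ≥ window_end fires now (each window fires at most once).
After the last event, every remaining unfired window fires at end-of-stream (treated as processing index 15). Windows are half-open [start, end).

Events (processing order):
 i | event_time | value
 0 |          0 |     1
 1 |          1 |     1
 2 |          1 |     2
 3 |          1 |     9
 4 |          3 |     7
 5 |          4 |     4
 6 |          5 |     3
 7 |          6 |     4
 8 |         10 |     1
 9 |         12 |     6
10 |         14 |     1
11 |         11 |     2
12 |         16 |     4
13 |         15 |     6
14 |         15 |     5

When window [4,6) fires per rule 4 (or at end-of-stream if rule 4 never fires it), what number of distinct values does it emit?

i=0 t=0 v=1: → [0,2); WM=-1
i=1 t=1 v=1: → [1,3),[0,2); WM=0
i=2 t=1 v=2: → [1,3),[0,2); WM=0
i=3 t=1 v=9: → [1,3),[0,2); WM=0
i=4 t=3 v=7: → [3,5),[2,4); WM=2; [0,2) fires=3
i=5 t=4 v=4: → [4,6),[3,5); WM=3; [1,3) fires=3
i=6 t=5 v=3: → [5,7),[4,6); WM=4; [2,4) fires=1
i=7 t=6 v=4: → [6,8),[5,7); WM=5; [3,5) fires=2
i=8 t=10 v=1: → [10,12),[9,11); WM=9; [4,6) fires=2 [5,7) fires=2 [6,8) fires=1
i=9 t=12 v=6: → [12,14),[11,13); WM=11; [9,11) fires=1
i=10 t=14 v=1: → [14,16),[13,15); WM=13; [10,12) fires=1 [11,13) fires=1
i=11 t=11 v=2: → [11,13),[10,12); WM=13
i=12 t=16 v=4: → [16,18),[15,17); WM=15; [12,14) fires=1 [13,15) fires=1
i=13 t=15 v=6: → [15,17),[14,16); WM=15
i=14 t=15 v=5: → [15,17),[14,16); WM=15

2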